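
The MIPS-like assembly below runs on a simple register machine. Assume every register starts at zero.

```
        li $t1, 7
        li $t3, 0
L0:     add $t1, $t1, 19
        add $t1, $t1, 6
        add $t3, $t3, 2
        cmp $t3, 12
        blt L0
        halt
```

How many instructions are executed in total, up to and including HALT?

33

li $t1, 7 → $t1=7
li $t3, 0 → $t3=0
add $t1, $t1, 19 → $t1=7+19=26
add $t1, $t1, 6 → $t1=26+6=32
add $t3, $t3, 2 → $t3=0+2=2
cmp $t3, 12  (cmp 2,12)
blt L0: taken
add $t1, $t1, 19 → $t1=32+19=51
add $t1, $t1, 6 → $t1=51+6=57
add $t3, $t3, 2 → $t3=2+2=4
cmp $t3, 12  (cmp 4,12)
blt L0: taken
add $t1, $t1, 19 → $t1=57+19=76
add $t1, $t1, 6 → $t1=76+6=82
add $t3, $t3, 2 → $t3=4+2=6
cmp $t3, 12  (cmp 6,12)
blt L0: taken
add $t1, $t1, 19 → $t1=82+19=101
add $t1, $t1, 6 → $t1=101+6=107
add $t3, $t3, 2 → $t3=6+2=8
cmp $t3, 12  (cmp 8,12)
blt L0: taken
add $t1, $t1, 19 → $t1=107+19=126
add $t1, $t1, 6 → $t1=126+6=132
add $t3, $t3, 2 → $t3=8+2=10
cmp $t3, 12  (cmp 10,12)
blt L0: taken
add $t1, $t1, 19 → $t1=132+19=151
add $t1, $t1, 6 → $t1=151+6=157
add $t3, $t3, 2 → $t3=10+2=12
cmp $t3, 12  (cmp 12,12)
blt L0: not taken
halt.
Total executed instructions: 33.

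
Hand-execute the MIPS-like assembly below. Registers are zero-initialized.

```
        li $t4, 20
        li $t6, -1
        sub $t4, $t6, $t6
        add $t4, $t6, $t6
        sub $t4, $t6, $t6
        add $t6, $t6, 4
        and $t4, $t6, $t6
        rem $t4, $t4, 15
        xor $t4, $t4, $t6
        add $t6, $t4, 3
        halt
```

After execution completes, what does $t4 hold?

0

after li $t4, 20: $t4=20
after li $t6, -1: $t6=-1
after sub $t4, $t6, $t6: $t4=(-1)-(-1)=0
after add $t4, $t6, $t6: $t4=(-1)+(-1)=-2
after sub $t4, $t6, $t6: $t4=(-1)-(-1)=0
after add $t6, $t6, 4: $t6=(-1)+4=3
after and $t4, $t6, $t6: $t4=3&3=3
after rem $t4, $t4, 15: $t4=3%15=3
after xor $t4, $t4, $t6: $t4=3^3=0
after add $t6, $t4, 3: $t6=0+3=3
halt.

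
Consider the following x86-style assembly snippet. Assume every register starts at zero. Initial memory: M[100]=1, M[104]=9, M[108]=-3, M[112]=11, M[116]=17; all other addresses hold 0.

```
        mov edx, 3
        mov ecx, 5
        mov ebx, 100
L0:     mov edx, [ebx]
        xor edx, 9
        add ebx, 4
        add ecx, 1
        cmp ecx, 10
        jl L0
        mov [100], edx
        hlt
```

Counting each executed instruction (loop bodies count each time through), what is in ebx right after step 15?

edx=3
ecx=5
ebx=100
edx=M[100]=1
edx=1^9=8
ebx=100+4=104
ecx=5+1=6
cmp ecx, 10  (cmp 6,10)
jl L0: taken
edx=M[104]=9
edx=9^9=0
ebx=104+4=108
ecx=6+1=7
cmp ecx, 10  (cmp 7,10)
jl L0: taken
After step 15: ebx = 108.

108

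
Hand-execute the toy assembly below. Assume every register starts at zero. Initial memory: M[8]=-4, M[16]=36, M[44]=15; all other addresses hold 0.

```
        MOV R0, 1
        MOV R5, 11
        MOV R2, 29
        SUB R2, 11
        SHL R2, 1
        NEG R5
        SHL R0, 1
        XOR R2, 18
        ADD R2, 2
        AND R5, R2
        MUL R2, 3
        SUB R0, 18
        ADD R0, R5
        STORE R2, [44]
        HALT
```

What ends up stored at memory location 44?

after MOV R0, 1: R0=1
after MOV R5, 11: R5=11
after MOV R2, 29: R2=29
after SUB R2, 11: R2=29-11=18
after SHL R2, 1: R2=18<<1=36
after NEG R5: R5=-(11)=-11
after SHL R0, 1: R0=1<<1=2
after XOR R2, 18: R2=36^18=54
after ADD R2, 2: R2=54+2=56
after AND R5, R2: R5=(-11)&56=48
after MUL R2, 3: R2=56*3=168
after SUB R0, 18: R0=2-18=-16
after ADD R0, R5: R0=(-16)+48=32
STORE R2, [44] → M[44]=168
halt.

168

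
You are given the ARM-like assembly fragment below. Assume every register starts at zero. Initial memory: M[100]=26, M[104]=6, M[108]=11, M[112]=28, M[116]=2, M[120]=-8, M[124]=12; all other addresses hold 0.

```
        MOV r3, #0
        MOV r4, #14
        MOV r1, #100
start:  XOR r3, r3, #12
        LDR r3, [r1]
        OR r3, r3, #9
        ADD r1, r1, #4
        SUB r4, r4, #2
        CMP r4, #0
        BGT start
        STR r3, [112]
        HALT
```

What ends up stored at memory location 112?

13

after MOV r3, #0: r3=0
after MOV r4, #14: r4=14
after MOV r1, #100: r1=100
after XOR r3, r3, #12: r3=0^12=12
after LDR r3, [r1]: r3=M[100]=26
after OR r3, r3, #9: r3=26|9=27
after ADD r1, r1, #4: r1=100+4=104
after SUB r4, r4, #2: r4=14-2=12
CMP r4, #0  (cmp 12,0)
BGT start: taken
after XOR r3, r3, #12: r3=27^12=23
after LDR r3, [r1]: r3=M[104]=6
after OR r3, r3, #9: r3=6|9=15
after ADD r1, r1, #4: r1=104+4=108
after SUB r4, r4, #2: r4=12-2=10
CMP r4, #0  (cmp 10,0)
BGT start: taken
after XOR r3, r3, #12: r3=15^12=3
after LDR r3, [r1]: r3=M[108]=11
after OR r3, r3, #9: r3=11|9=11
after ADD r1, r1, #4: r1=108+4=112
after SUB r4, r4, #2: r4=10-2=8
CMP r4, #0  (cmp 8,0)
BGT start: taken
after XOR r3, r3, #12: r3=11^12=7
after LDR r3, [r1]: r3=M[112]=28
after OR r3, r3, #9: r3=28|9=29
after ADD r1, r1, #4: r1=112+4=116
after SUB r4, r4, #2: r4=8-2=6
CMP r4, #0  (cmp 6,0)
BGT start: taken
after XOR r3, r3, #12: r3=29^12=17
after LDR r3, [r1]: r3=M[116]=2
after OR r3, r3, #9: r3=2|9=11
after ADD r1, r1, #4: r1=116+4=120
after SUB r4, r4, #2: r4=6-2=4
CMP r4, #0  (cmp 4,0)
BGT start: taken
after XOR r3, r3, #12: r3=11^12=7
after LDR r3, [r1]: r3=M[120]=-8
after OR r3, r3, #9: r3=(-8)|9=-7
after ADD r1, r1, #4: r1=120+4=124
after SUB r4, r4, #2: r4=4-2=2
CMP r4, #0  (cmp 2,0)
BGT start: taken
after XOR r3, r3, #12: r3=(-7)^12=-11
after LDR r3, [r1]: r3=M[124]=12
after OR r3, r3, #9: r3=12|9=13
after ADD r1, r1, #4: r1=124+4=128
after SUB r4, r4, #2: r4=2-2=0
CMP r4, #0  (cmp 0,0)
BGT start: not taken
STR r3, [112] → M[112]=13
halt.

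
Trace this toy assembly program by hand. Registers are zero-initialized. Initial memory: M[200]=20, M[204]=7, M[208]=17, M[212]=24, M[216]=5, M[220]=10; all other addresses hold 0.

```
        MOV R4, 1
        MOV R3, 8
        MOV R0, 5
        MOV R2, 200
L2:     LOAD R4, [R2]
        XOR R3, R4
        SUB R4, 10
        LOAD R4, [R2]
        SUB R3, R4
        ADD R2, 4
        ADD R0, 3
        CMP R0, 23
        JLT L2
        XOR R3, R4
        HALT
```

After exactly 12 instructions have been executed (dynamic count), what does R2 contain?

MOV R4, 1 → R4=1
MOV R3, 8 → R3=8
MOV R0, 5 → R0=5
MOV R2, 200 → R2=200
LOAD R4, [R2] → R4=M[200]=20
XOR R3, R4 → R3=8^20=28
SUB R4, 10 → R4=20-10=10
LOAD R4, [R2] → R4=M[200]=20
SUB R3, R4 → R3=28-20=8
ADD R2, 4 → R2=200+4=204
ADD R0, 3 → R0=5+3=8
CMP R0, 23  (cmp 8,23)
After step 12: R2 = 204.

204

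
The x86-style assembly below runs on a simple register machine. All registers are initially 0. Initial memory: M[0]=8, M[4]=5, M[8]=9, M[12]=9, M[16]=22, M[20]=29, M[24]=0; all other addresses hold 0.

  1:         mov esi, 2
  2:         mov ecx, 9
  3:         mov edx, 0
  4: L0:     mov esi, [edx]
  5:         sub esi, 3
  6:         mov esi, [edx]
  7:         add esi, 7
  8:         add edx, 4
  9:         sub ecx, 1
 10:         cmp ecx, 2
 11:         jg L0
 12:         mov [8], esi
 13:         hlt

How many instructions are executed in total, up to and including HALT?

61

mov esi, 2 → esi=2
mov ecx, 9 → ecx=9
mov edx, 0 → edx=0
mov esi, [edx] → esi=M[0]=8
sub esi, 3 → esi=8-3=5
mov esi, [edx] → esi=M[0]=8
add esi, 7 → esi=8+7=15
add edx, 4 → edx=0+4=4
sub ecx, 1 → ecx=9-1=8
cmp ecx, 2  (cmp 8,2)
jg L0: taken
mov esi, [edx] → esi=M[4]=5
sub esi, 3 → esi=5-3=2
mov esi, [edx] → esi=M[4]=5
add esi, 7 → esi=5+7=12
add edx, 4 → edx=4+4=8
sub ecx, 1 → ecx=8-1=7
cmp ecx, 2  (cmp 7,2)
jg L0: taken
mov esi, [edx] → esi=M[8]=9
sub esi, 3 → esi=9-3=6
mov esi, [edx] → esi=M[8]=9
add esi, 7 → esi=9+7=16
add edx, 4 → edx=8+4=12
sub ecx, 1 → ecx=7-1=6
cmp ecx, 2  (cmp 6,2)
jg L0: taken
mov esi, [edx] → esi=M[12]=9
sub esi, 3 → esi=9-3=6
mov esi, [edx] → esi=M[12]=9
add esi, 7 → esi=9+7=16
add edx, 4 → edx=12+4=16
sub ecx, 1 → ecx=6-1=5
cmp ecx, 2  (cmp 5,2)
jg L0: taken
mov esi, [edx] → esi=M[16]=22
sub esi, 3 → esi=22-3=19
mov esi, [edx] → esi=M[16]=22
add esi, 7 → esi=22+7=29
add edx, 4 → edx=16+4=20
sub ecx, 1 → ecx=5-1=4
cmp ecx, 2  (cmp 4,2)
jg L0: taken
mov esi, [edx] → esi=M[20]=29
sub esi, 3 → esi=29-3=26
mov esi, [edx] → esi=M[20]=29
add esi, 7 → esi=29+7=36
add edx, 4 → edx=20+4=24
sub ecx, 1 → ecx=4-1=3
cmp ecx, 2  (cmp 3,2)
jg L0: taken
mov esi, [edx] → esi=M[24]=0
sub esi, 3 → esi=0-3=-3
mov esi, [edx] → esi=M[24]=0
add esi, 7 → esi=0+7=7
add edx, 4 → edx=24+4=28
sub ecx, 1 → ecx=3-1=2
cmp ecx, 2  (cmp 2,2)
jg L0: not taken
mov [8], esi → M[8]=7
halt.
Total executed instructions: 61.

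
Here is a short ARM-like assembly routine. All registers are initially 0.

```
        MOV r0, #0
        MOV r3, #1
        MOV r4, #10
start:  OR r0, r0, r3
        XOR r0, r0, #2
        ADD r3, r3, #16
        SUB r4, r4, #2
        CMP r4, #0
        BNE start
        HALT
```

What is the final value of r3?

after MOV r0, #0: r0=0
after MOV r3, #1: r3=1
after MOV r4, #10: r4=10
after OR r0, r0, r3: r0=0|1=1
after XOR r0, r0, #2: r0=1^2=3
after ADD r3, r3, #16: r3=1+16=17
after SUB r4, r4, #2: r4=10-2=8
CMP r4, #0  (cmp 8,0)
BNE start: taken
after OR r0, r0, r3: r0=3|17=19
after XOR r0, r0, #2: r0=19^2=17
after ADD r3, r3, #16: r3=17+16=33
after SUB r4, r4, #2: r4=8-2=6
CMP r4, #0  (cmp 6,0)
BNE start: taken
after OR r0, r0, r3: r0=17|33=49
after XOR r0, r0, #2: r0=49^2=51
after ADD r3, r3, #16: r3=33+16=49
after SUB r4, r4, #2: r4=6-2=4
CMP r4, #0  (cmp 4,0)
BNE start: taken
after OR r0, r0, r3: r0=51|49=51
after XOR r0, r0, #2: r0=51^2=49
after ADD r3, r3, #16: r3=49+16=65
after SUB r4, r4, #2: r4=4-2=2
CMP r4, #0  (cmp 2,0)
BNE start: taken
after OR r0, r0, r3: r0=49|65=113
after XOR r0, r0, #2: r0=113^2=115
after ADD r3, r3, #16: r3=65+16=81
after SUB r4, r4, #2: r4=2-2=0
CMP r4, #0  (cmp 0,0)
BNE start: not taken
halt.

81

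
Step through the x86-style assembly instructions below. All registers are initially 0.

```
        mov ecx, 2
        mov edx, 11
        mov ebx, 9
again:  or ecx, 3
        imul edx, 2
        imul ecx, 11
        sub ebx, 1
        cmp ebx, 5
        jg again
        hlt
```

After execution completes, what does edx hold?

mov ecx, 2 → ecx=2
mov edx, 11 → edx=11
mov ebx, 9 → ebx=9
or ecx, 3 → ecx=2|3=3
imul edx, 2 → edx=11*2=22
imul ecx, 11 → ecx=3*11=33
sub ebx, 1 → ebx=9-1=8
cmp ebx, 5  (cmp 8,5)
jg again: taken
or ecx, 3 → ecx=33|3=35
imul edx, 2 → edx=22*2=44
imul ecx, 11 → ecx=35*11=385
sub ebx, 1 → ebx=8-1=7
cmp ebx, 5  (cmp 7,5)
jg again: taken
or ecx, 3 → ecx=385|3=387
imul edx, 2 → edx=44*2=88
imul ecx, 11 → ecx=387*11=4257
sub ebx, 1 → ebx=7-1=6
cmp ebx, 5  (cmp 6,5)
jg again: taken
or ecx, 3 → ecx=4257|3=4259
imul edx, 2 → edx=88*2=176
imul ecx, 11 → ecx=4259*11=46849
sub ebx, 1 → ebx=6-1=5
cmp ebx, 5  (cmp 5,5)
jg again: not taken
halt.

176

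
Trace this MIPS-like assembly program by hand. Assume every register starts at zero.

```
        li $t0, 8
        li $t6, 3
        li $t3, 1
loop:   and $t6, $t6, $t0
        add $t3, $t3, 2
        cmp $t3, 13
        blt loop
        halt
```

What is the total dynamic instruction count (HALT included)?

$t0=8
$t6=3
$t3=1
$t6=3&8=0
$t3=1+2=3
cmp $t3, 13  (cmp 3,13)
blt loop: taken
$t6=0&8=0
$t3=3+2=5
cmp $t3, 13  (cmp 5,13)
blt loop: taken
$t6=0&8=0
$t3=5+2=7
cmp $t3, 13  (cmp 7,13)
blt loop: taken
$t6=0&8=0
$t3=7+2=9
cmp $t3, 13  (cmp 9,13)
blt loop: taken
$t6=0&8=0
$t3=9+2=11
cmp $t3, 13  (cmp 11,13)
blt loop: taken
$t6=0&8=0
$t3=11+2=13
cmp $t3, 13  (cmp 13,13)
blt loop: not taken
halt.
Total executed instructions: 28.

28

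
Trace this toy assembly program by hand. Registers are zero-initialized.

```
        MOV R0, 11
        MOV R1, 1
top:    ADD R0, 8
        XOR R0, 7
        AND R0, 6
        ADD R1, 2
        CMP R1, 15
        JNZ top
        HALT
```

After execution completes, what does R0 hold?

R0=11
R1=1
R0=11+8=19
R0=19^7=20
R0=20&6=4
R1=1+2=3
CMP R1, 15  (cmp 3,15)
JNZ top: taken
R0=4+8=12
R0=12^7=11
R0=11&6=2
R1=3+2=5
CMP R1, 15  (cmp 5,15)
JNZ top: taken
R0=2+8=10
R0=10^7=13
R0=13&6=4
R1=5+2=7
CMP R1, 15  (cmp 7,15)
JNZ top: taken
R0=4+8=12
R0=12^7=11
R0=11&6=2
R1=7+2=9
CMP R1, 15  (cmp 9,15)
JNZ top: taken
R0=2+8=10
R0=10^7=13
R0=13&6=4
R1=9+2=11
CMP R1, 15  (cmp 11,15)
JNZ top: taken
R0=4+8=12
R0=12^7=11
R0=11&6=2
R1=11+2=13
CMP R1, 15  (cmp 13,15)
JNZ top: taken
R0=2+8=10
R0=10^7=13
R0=13&6=4
R1=13+2=15
CMP R1, 15  (cmp 15,15)
JNZ top: not taken
halt.

4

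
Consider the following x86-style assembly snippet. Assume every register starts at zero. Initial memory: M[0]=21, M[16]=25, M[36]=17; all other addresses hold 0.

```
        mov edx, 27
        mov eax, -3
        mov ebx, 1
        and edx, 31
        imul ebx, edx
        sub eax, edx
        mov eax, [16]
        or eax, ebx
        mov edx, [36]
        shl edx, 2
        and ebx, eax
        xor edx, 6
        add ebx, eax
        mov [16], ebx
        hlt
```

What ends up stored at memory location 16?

54

after mov edx, 27: edx=27
after mov eax, -3: eax=-3
after mov ebx, 1: ebx=1
after and edx, 31: edx=27&31=27
after imul ebx, edx: ebx=1*27=27
after sub eax, edx: eax=(-3)-27=-30
after mov eax, [16]: eax=M[16]=25
after or eax, ebx: eax=25|27=27
after mov edx, [36]: edx=M[36]=17
after shl edx, 2: edx=17<<2=68
after and ebx, eax: ebx=27&27=27
after xor edx, 6: edx=68^6=66
after add ebx, eax: ebx=27+27=54
mov [16], ebx → M[16]=54
halt.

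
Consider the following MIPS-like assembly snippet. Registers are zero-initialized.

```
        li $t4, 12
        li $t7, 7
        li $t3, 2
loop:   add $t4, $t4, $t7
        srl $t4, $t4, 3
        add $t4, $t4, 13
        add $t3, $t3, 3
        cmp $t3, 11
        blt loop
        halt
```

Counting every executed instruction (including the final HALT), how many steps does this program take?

li $t4, 12 → $t4=12
li $t7, 7 → $t7=7
li $t3, 2 → $t3=2
add $t4, $t4, $t7 → $t4=12+7=19
srl $t4, $t4, 3 → $t4=19>>3=2
add $t4, $t4, 13 → $t4=2+13=15
add $t3, $t3, 3 → $t3=2+3=5
cmp $t3, 11  (cmp 5,11)
blt loop: taken
add $t4, $t4, $t7 → $t4=15+7=22
srl $t4, $t4, 3 → $t4=22>>3=2
add $t4, $t4, 13 → $t4=2+13=15
add $t3, $t3, 3 → $t3=5+3=8
cmp $t3, 11  (cmp 8,11)
blt loop: taken
add $t4, $t4, $t7 → $t4=15+7=22
srl $t4, $t4, 3 → $t4=22>>3=2
add $t4, $t4, 13 → $t4=2+13=15
add $t3, $t3, 3 → $t3=8+3=11
cmp $t3, 11  (cmp 11,11)
blt loop: not taken
halt.
Total executed instructions: 22.

22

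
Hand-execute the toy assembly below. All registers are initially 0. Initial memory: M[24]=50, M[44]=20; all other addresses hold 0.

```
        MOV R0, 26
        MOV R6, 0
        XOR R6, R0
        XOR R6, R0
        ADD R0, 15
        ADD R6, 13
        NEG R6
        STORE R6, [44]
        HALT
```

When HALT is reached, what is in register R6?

-13

R0=26
R6=0
R6=0^26=26
R6=26^26=0
R0=26+15=41
R6=0+13=13
R6=-(13)=-13
STORE R6, [44] → M[44]=-13
halt.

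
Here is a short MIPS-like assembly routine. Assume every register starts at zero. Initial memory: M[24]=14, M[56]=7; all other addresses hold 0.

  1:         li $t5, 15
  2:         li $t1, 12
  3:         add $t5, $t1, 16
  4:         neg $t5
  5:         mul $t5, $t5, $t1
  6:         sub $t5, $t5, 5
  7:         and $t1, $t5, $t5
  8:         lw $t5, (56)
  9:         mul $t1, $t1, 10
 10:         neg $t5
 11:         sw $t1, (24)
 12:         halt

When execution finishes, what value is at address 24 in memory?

after li $t5, 15: $t5=15
after li $t1, 12: $t1=12
after add $t5, $t1, 16: $t5=12+16=28
after neg $t5: $t5=-(28)=-28
after mul $t5, $t5, $t1: $t5=(-28)*12=-336
after sub $t5, $t5, 5: $t5=(-336)-5=-341
after and $t1, $t5, $t5: $t1=(-341)&(-341)=-341
after lw $t5, (56): $t5=M[56]=7
after mul $t1, $t1, 10: $t1=(-341)*10=-3410
after neg $t5: $t5=-(7)=-7
sw $t1, (24) → M[24]=-3410
halt.

-3410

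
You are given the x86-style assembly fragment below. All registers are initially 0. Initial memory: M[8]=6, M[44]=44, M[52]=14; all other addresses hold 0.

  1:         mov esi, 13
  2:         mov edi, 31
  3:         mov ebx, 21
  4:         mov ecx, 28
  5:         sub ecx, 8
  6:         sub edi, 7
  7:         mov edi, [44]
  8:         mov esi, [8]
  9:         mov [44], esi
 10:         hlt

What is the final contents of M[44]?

6

after mov esi, 13: esi=13
after mov edi, 31: edi=31
after mov ebx, 21: ebx=21
after mov ecx, 28: ecx=28
after sub ecx, 8: ecx=28-8=20
after sub edi, 7: edi=31-7=24
after mov edi, [44]: edi=M[44]=44
after mov esi, [8]: esi=M[8]=6
mov [44], esi → M[44]=6
halt.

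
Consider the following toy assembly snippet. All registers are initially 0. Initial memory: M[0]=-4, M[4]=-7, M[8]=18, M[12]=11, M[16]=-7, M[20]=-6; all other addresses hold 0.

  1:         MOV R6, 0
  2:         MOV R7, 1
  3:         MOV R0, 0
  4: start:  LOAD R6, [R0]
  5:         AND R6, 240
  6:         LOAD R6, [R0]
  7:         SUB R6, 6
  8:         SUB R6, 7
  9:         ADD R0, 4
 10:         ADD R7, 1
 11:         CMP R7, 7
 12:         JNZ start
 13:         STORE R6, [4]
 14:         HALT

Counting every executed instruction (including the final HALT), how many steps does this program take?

R6=0
R7=1
R0=0
R6=M[0]=-4
R6=(-4)&240=240
R6=M[0]=-4
R6=(-4)-6=-10
R6=(-10)-7=-17
R0=0+4=4
R7=1+1=2
CMP R7, 7  (cmp 2,7)
JNZ start: taken
R6=M[4]=-7
R6=(-7)&240=240
R6=M[4]=-7
R6=(-7)-6=-13
R6=(-13)-7=-20
R0=4+4=8
R7=2+1=3
CMP R7, 7  (cmp 3,7)
JNZ start: taken
R6=M[8]=18
R6=18&240=16
R6=M[8]=18
R6=18-6=12
R6=12-7=5
R0=8+4=12
R7=3+1=4
CMP R7, 7  (cmp 4,7)
JNZ start: taken
R6=M[12]=11
R6=11&240=0
R6=M[12]=11
R6=11-6=5
R6=5-7=-2
R0=12+4=16
R7=4+1=5
CMP R7, 7  (cmp 5,7)
JNZ start: taken
R6=M[16]=-7
R6=(-7)&240=240
R6=M[16]=-7
R6=(-7)-6=-13
R6=(-13)-7=-20
R0=16+4=20
R7=5+1=6
CMP R7, 7  (cmp 6,7)
JNZ start: taken
R6=M[20]=-6
R6=(-6)&240=240
R6=M[20]=-6
R6=(-6)-6=-12
R6=(-12)-7=-19
R0=20+4=24
R7=6+1=7
CMP R7, 7  (cmp 7,7)
JNZ start: not taken
STORE R6, [4] → M[4]=-19
halt.
Total executed instructions: 59.

59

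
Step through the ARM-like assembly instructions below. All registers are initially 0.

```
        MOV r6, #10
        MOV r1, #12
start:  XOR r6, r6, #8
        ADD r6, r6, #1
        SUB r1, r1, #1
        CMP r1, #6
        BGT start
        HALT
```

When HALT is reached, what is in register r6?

16

after MOV r6, #10: r6=10
after MOV r1, #12: r1=12
after XOR r6, r6, #8: r6=10^8=2
after ADD r6, r6, #1: r6=2+1=3
after SUB r1, r1, #1: r1=12-1=11
CMP r1, #6  (cmp 11,6)
BGT start: taken
after XOR r6, r6, #8: r6=3^8=11
after ADD r6, r6, #1: r6=11+1=12
after SUB r1, r1, #1: r1=11-1=10
CMP r1, #6  (cmp 10,6)
BGT start: taken
after XOR r6, r6, #8: r6=12^8=4
after ADD r6, r6, #1: r6=4+1=5
after SUB r1, r1, #1: r1=10-1=9
CMP r1, #6  (cmp 9,6)
BGT start: taken
after XOR r6, r6, #8: r6=5^8=13
after ADD r6, r6, #1: r6=13+1=14
after SUB r1, r1, #1: r1=9-1=8
CMP r1, #6  (cmp 8,6)
BGT start: taken
after XOR r6, r6, #8: r6=14^8=6
after ADD r6, r6, #1: r6=6+1=7
after SUB r1, r1, #1: r1=8-1=7
CMP r1, #6  (cmp 7,6)
BGT start: taken
after XOR r6, r6, #8: r6=7^8=15
after ADD r6, r6, #1: r6=15+1=16
after SUB r1, r1, #1: r1=7-1=6
CMP r1, #6  (cmp 6,6)
BGT start: not taken
halt.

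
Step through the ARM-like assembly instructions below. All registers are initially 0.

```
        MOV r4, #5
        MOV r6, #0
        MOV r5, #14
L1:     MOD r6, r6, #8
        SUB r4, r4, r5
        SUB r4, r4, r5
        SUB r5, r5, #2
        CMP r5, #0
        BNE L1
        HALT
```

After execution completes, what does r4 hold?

after MOV r4, #5: r4=5
after MOV r6, #0: r6=0
after MOV r5, #14: r5=14
after MOD r6, r6, #8: r6=0%8=0
after SUB r4, r4, r5: r4=5-14=-9
after SUB r4, r4, r5: r4=(-9)-14=-23
after SUB r5, r5, #2: r5=14-2=12
CMP r5, #0  (cmp 12,0)
BNE L1: taken
after MOD r6, r6, #8: r6=0%8=0
after SUB r4, r4, r5: r4=(-23)-12=-35
after SUB r4, r4, r5: r4=(-35)-12=-47
after SUB r5, r5, #2: r5=12-2=10
CMP r5, #0  (cmp 10,0)
BNE L1: taken
after MOD r6, r6, #8: r6=0%8=0
after SUB r4, r4, r5: r4=(-47)-10=-57
after SUB r4, r4, r5: r4=(-57)-10=-67
after SUB r5, r5, #2: r5=10-2=8
CMP r5, #0  (cmp 8,0)
BNE L1: taken
after MOD r6, r6, #8: r6=0%8=0
after SUB r4, r4, r5: r4=(-67)-8=-75
after SUB r4, r4, r5: r4=(-75)-8=-83
after SUB r5, r5, #2: r5=8-2=6
CMP r5, #0  (cmp 6,0)
BNE L1: taken
after MOD r6, r6, #8: r6=0%8=0
after SUB r4, r4, r5: r4=(-83)-6=-89
after SUB r4, r4, r5: r4=(-89)-6=-95
after SUB r5, r5, #2: r5=6-2=4
CMP r5, #0  (cmp 4,0)
BNE L1: taken
after MOD r6, r6, #8: r6=0%8=0
after SUB r4, r4, r5: r4=(-95)-4=-99
after SUB r4, r4, r5: r4=(-99)-4=-103
after SUB r5, r5, #2: r5=4-2=2
CMP r5, #0  (cmp 2,0)
BNE L1: taken
after MOD r6, r6, #8: r6=0%8=0
after SUB r4, r4, r5: r4=(-103)-2=-105
after SUB r4, r4, r5: r4=(-105)-2=-107
after SUB r5, r5, #2: r5=2-2=0
CMP r5, #0  (cmp 0,0)
BNE L1: not taken
halt.

-107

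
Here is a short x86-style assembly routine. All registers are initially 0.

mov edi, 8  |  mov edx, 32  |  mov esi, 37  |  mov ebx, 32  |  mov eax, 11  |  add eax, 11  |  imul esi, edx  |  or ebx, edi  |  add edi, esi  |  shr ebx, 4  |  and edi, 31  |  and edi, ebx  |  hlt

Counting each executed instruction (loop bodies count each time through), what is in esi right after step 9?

after mov edi, 8: edi=8
after mov edx, 32: edx=32
after mov esi, 37: esi=37
after mov ebx, 32: ebx=32
after mov eax, 11: eax=11
after add eax, 11: eax=11+11=22
after imul esi, edx: esi=37*32=1184
after or ebx, edi: ebx=32|8=40
after add edi, esi: edi=8+1184=1192
After step 9: esi = 1184.

1184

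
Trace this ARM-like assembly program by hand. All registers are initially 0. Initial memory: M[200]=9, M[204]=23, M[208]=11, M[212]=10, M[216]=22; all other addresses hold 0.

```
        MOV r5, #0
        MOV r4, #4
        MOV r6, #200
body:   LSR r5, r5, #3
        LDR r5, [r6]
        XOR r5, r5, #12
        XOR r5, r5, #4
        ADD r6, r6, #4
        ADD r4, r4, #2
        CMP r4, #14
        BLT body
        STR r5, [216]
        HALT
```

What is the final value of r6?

220

MOV r5, #0 → r5=0
MOV r4, #4 → r4=4
MOV r6, #200 → r6=200
LSR r5, r5, #3 → r5=0>>3=0
LDR r5, [r6] → r5=M[200]=9
XOR r5, r5, #12 → r5=9^12=5
XOR r5, r5, #4 → r5=5^4=1
ADD r6, r6, #4 → r6=200+4=204
ADD r4, r4, #2 → r4=4+2=6
CMP r4, #14  (cmp 6,14)
BLT body: taken
LSR r5, r5, #3 → r5=1>>3=0
LDR r5, [r6] → r5=M[204]=23
XOR r5, r5, #12 → r5=23^12=27
XOR r5, r5, #4 → r5=27^4=31
ADD r6, r6, #4 → r6=204+4=208
ADD r4, r4, #2 → r4=6+2=8
CMP r4, #14  (cmp 8,14)
BLT body: taken
LSR r5, r5, #3 → r5=31>>3=3
LDR r5, [r6] → r5=M[208]=11
XOR r5, r5, #12 → r5=11^12=7
XOR r5, r5, #4 → r5=7^4=3
ADD r6, r6, #4 → r6=208+4=212
ADD r4, r4, #2 → r4=8+2=10
CMP r4, #14  (cmp 10,14)
BLT body: taken
LSR r5, r5, #3 → r5=3>>3=0
LDR r5, [r6] → r5=M[212]=10
XOR r5, r5, #12 → r5=10^12=6
XOR r5, r5, #4 → r5=6^4=2
ADD r6, r6, #4 → r6=212+4=216
ADD r4, r4, #2 → r4=10+2=12
CMP r4, #14  (cmp 12,14)
BLT body: taken
LSR r5, r5, #3 → r5=2>>3=0
LDR r5, [r6] → r5=M[216]=22
XOR r5, r5, #12 → r5=22^12=26
XOR r5, r5, #4 → r5=26^4=30
ADD r6, r6, #4 → r6=216+4=220
ADD r4, r4, #2 → r4=12+2=14
CMP r4, #14  (cmp 14,14)
BLT body: not taken
STR r5, [216] → M[216]=30
halt.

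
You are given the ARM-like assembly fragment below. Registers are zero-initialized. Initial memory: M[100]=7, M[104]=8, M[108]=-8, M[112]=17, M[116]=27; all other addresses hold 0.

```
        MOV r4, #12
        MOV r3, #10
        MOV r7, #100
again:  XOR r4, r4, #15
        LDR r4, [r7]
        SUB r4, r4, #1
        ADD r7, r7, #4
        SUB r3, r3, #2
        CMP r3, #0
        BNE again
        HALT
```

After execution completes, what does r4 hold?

26

after MOV r4, #12: r4=12
after MOV r3, #10: r3=10
after MOV r7, #100: r7=100
after XOR r4, r4, #15: r4=12^15=3
after LDR r4, [r7]: r4=M[100]=7
after SUB r4, r4, #1: r4=7-1=6
after ADD r7, r7, #4: r7=100+4=104
after SUB r3, r3, #2: r3=10-2=8
CMP r3, #0  (cmp 8,0)
BNE again: taken
after XOR r4, r4, #15: r4=6^15=9
after LDR r4, [r7]: r4=M[104]=8
after SUB r4, r4, #1: r4=8-1=7
after ADD r7, r7, #4: r7=104+4=108
after SUB r3, r3, #2: r3=8-2=6
CMP r3, #0  (cmp 6,0)
BNE again: taken
after XOR r4, r4, #15: r4=7^15=8
after LDR r4, [r7]: r4=M[108]=-8
after SUB r4, r4, #1: r4=(-8)-1=-9
after ADD r7, r7, #4: r7=108+4=112
after SUB r3, r3, #2: r3=6-2=4
CMP r3, #0  (cmp 4,0)
BNE again: taken
after XOR r4, r4, #15: r4=(-9)^15=-8
after LDR r4, [r7]: r4=M[112]=17
after SUB r4, r4, #1: r4=17-1=16
after ADD r7, r7, #4: r7=112+4=116
after SUB r3, r3, #2: r3=4-2=2
CMP r3, #0  (cmp 2,0)
BNE again: taken
after XOR r4, r4, #15: r4=16^15=31
after LDR r4, [r7]: r4=M[116]=27
after SUB r4, r4, #1: r4=27-1=26
after ADD r7, r7, #4: r7=116+4=120
after SUB r3, r3, #2: r3=2-2=0
CMP r3, #0  (cmp 0,0)
BNE again: not taken
halt.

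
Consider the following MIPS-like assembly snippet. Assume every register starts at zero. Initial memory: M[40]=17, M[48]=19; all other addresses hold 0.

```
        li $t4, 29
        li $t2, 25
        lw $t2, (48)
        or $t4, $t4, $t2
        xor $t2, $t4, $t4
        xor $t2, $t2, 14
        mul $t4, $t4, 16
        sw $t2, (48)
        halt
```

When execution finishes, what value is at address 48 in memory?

li $t4, 29 → $t4=29
li $t2, 25 → $t2=25
lw $t2, (48) → $t2=M[48]=19
or $t4, $t4, $t2 → $t4=29|19=31
xor $t2, $t4, $t4 → $t2=31^31=0
xor $t2, $t2, 14 → $t2=0^14=14
mul $t4, $t4, 16 → $t4=31*16=496
sw $t2, (48) → M[48]=14
halt.

14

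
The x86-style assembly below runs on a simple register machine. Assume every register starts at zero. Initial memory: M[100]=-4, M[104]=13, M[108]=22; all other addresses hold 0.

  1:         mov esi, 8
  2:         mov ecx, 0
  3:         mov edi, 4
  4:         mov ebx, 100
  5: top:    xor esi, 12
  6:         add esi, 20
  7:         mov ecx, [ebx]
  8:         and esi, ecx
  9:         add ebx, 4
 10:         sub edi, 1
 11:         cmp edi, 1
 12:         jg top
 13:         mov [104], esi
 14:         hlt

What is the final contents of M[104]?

16

mov esi, 8 → esi=8
mov ecx, 0 → ecx=0
mov edi, 4 → edi=4
mov ebx, 100 → ebx=100
xor esi, 12 → esi=8^12=4
add esi, 20 → esi=4+20=24
mov ecx, [ebx] → ecx=M[100]=-4
and esi, ecx → esi=24&(-4)=24
add ebx, 4 → ebx=100+4=104
sub edi, 1 → edi=4-1=3
cmp edi, 1  (cmp 3,1)
jg top: taken
xor esi, 12 → esi=24^12=20
add esi, 20 → esi=20+20=40
mov ecx, [ebx] → ecx=M[104]=13
and esi, ecx → esi=40&13=8
add ebx, 4 → ebx=104+4=108
sub edi, 1 → edi=3-1=2
cmp edi, 1  (cmp 2,1)
jg top: taken
xor esi, 12 → esi=8^12=4
add esi, 20 → esi=4+20=24
mov ecx, [ebx] → ecx=M[108]=22
and esi, ecx → esi=24&22=16
add ebx, 4 → ebx=108+4=112
sub edi, 1 → edi=2-1=1
cmp edi, 1  (cmp 1,1)
jg top: not taken
mov [104], esi → M[104]=16
halt.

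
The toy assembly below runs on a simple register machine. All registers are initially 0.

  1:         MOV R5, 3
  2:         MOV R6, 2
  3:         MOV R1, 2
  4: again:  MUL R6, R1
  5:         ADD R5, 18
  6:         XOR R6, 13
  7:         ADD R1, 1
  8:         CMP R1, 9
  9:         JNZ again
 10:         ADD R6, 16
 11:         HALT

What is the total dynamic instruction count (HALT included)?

47

after MOV R5, 3: R5=3
after MOV R6, 2: R6=2
after MOV R1, 2: R1=2
after MUL R6, R1: R6=2*2=4
after ADD R5, 18: R5=3+18=21
after XOR R6, 13: R6=4^13=9
after ADD R1, 1: R1=2+1=3
CMP R1, 9  (cmp 3,9)
JNZ again: taken
after MUL R6, R1: R6=9*3=27
after ADD R5, 18: R5=21+18=39
after XOR R6, 13: R6=27^13=22
after ADD R1, 1: R1=3+1=4
CMP R1, 9  (cmp 4,9)
JNZ again: taken
after MUL R6, R1: R6=22*4=88
after ADD R5, 18: R5=39+18=57
after XOR R6, 13: R6=88^13=85
after ADD R1, 1: R1=4+1=5
CMP R1, 9  (cmp 5,9)
JNZ again: taken
after MUL R6, R1: R6=85*5=425
after ADD R5, 18: R5=57+18=75
after XOR R6, 13: R6=425^13=420
after ADD R1, 1: R1=5+1=6
CMP R1, 9  (cmp 6,9)
JNZ again: taken
after MUL R6, R1: R6=420*6=2520
after ADD R5, 18: R5=75+18=93
after XOR R6, 13: R6=2520^13=2517
after ADD R1, 1: R1=6+1=7
CMP R1, 9  (cmp 7,9)
JNZ again: taken
after MUL R6, R1: R6=2517*7=17619
after ADD R5, 18: R5=93+18=111
after XOR R6, 13: R6=17619^13=17630
after ADD R1, 1: R1=7+1=8
CMP R1, 9  (cmp 8,9)
JNZ again: taken
after MUL R6, R1: R6=17630*8=141040
after ADD R5, 18: R5=111+18=129
after XOR R6, 13: R6=141040^13=141053
after ADD R1, 1: R1=8+1=9
CMP R1, 9  (cmp 9,9)
JNZ again: not taken
after ADD R6, 16: R6=141053+16=141069
halt.
Total executed instructions: 47.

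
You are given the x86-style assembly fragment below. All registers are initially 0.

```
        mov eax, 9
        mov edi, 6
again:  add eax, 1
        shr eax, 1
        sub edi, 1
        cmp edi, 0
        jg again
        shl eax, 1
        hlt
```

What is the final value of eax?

2

mov eax, 9 → eax=9
mov edi, 6 → edi=6
add eax, 1 → eax=9+1=10
shr eax, 1 → eax=10>>1=5
sub edi, 1 → edi=6-1=5
cmp edi, 0  (cmp 5,0)
jg again: taken
add eax, 1 → eax=5+1=6
shr eax, 1 → eax=6>>1=3
sub edi, 1 → edi=5-1=4
cmp edi, 0  (cmp 4,0)
jg again: taken
add eax, 1 → eax=3+1=4
shr eax, 1 → eax=4>>1=2
sub edi, 1 → edi=4-1=3
cmp edi, 0  (cmp 3,0)
jg again: taken
add eax, 1 → eax=2+1=3
shr eax, 1 → eax=3>>1=1
sub edi, 1 → edi=3-1=2
cmp edi, 0  (cmp 2,0)
jg again: taken
add eax, 1 → eax=1+1=2
shr eax, 1 → eax=2>>1=1
sub edi, 1 → edi=2-1=1
cmp edi, 0  (cmp 1,0)
jg again: taken
add eax, 1 → eax=1+1=2
shr eax, 1 → eax=2>>1=1
sub edi, 1 → edi=1-1=0
cmp edi, 0  (cmp 0,0)
jg again: not taken
shl eax, 1 → eax=1<<1=2
halt.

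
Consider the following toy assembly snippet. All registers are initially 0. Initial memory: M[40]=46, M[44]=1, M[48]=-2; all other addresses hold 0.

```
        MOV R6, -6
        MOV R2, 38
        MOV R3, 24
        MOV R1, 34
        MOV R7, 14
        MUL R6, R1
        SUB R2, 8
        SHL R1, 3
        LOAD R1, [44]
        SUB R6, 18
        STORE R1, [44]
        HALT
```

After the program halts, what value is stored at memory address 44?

MOV R6, -6 → R6=-6
MOV R2, 38 → R2=38
MOV R3, 24 → R3=24
MOV R1, 34 → R1=34
MOV R7, 14 → R7=14
MUL R6, R1 → R6=(-6)*34=-204
SUB R2, 8 → R2=38-8=30
SHL R1, 3 → R1=34<<3=272
LOAD R1, [44] → R1=M[44]=1
SUB R6, 18 → R6=(-204)-18=-222
STORE R1, [44] → M[44]=1
halt.

1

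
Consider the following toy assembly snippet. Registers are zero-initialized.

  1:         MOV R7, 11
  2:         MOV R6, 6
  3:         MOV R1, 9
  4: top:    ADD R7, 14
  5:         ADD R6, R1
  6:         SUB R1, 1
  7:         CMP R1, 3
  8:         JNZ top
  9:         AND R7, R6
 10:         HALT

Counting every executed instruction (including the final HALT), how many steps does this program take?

35

R7=11
R6=6
R1=9
R7=11+14=25
R6=6+9=15
R1=9-1=8
CMP R1, 3  (cmp 8,3)
JNZ top: taken
R7=25+14=39
R6=15+8=23
R1=8-1=7
CMP R1, 3  (cmp 7,3)
JNZ top: taken
R7=39+14=53
R6=23+7=30
R1=7-1=6
CMP R1, 3  (cmp 6,3)
JNZ top: taken
R7=53+14=67
R6=30+6=36
R1=6-1=5
CMP R1, 3  (cmp 5,3)
JNZ top: taken
R7=67+14=81
R6=36+5=41
R1=5-1=4
CMP R1, 3  (cmp 4,3)
JNZ top: taken
R7=81+14=95
R6=41+4=45
R1=4-1=3
CMP R1, 3  (cmp 3,3)
JNZ top: not taken
R7=95&45=13
halt.
Total executed instructions: 35.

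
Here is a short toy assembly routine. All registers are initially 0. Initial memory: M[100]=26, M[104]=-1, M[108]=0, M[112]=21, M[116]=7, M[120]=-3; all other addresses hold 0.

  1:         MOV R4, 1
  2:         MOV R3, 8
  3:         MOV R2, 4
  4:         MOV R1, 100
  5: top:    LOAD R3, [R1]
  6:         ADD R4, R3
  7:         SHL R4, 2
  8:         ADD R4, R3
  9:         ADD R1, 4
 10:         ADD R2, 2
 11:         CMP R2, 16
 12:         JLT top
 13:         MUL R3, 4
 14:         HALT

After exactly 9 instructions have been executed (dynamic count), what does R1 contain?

after MOV R4, 1: R4=1
after MOV R3, 8: R3=8
after MOV R2, 4: R2=4
after MOV R1, 100: R1=100
after LOAD R3, [R1]: R3=M[100]=26
after ADD R4, R3: R4=1+26=27
after SHL R4, 2: R4=27<<2=108
after ADD R4, R3: R4=108+26=134
after ADD R1, 4: R1=100+4=104
After step 9: R1 = 104.

104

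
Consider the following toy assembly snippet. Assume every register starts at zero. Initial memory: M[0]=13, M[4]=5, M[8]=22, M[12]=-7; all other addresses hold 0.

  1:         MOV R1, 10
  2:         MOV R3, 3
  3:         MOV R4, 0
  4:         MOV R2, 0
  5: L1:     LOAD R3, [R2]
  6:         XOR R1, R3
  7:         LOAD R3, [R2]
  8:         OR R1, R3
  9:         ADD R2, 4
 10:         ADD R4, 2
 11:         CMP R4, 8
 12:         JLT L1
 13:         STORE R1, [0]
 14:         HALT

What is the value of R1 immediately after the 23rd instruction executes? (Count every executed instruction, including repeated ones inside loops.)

25

after MOV R1, 10: R1=10
after MOV R3, 3: R3=3
after MOV R4, 0: R4=0
after MOV R2, 0: R2=0
after LOAD R3, [R2]: R3=M[0]=13
after XOR R1, R3: R1=10^13=7
after LOAD R3, [R2]: R3=M[0]=13
after OR R1, R3: R1=7|13=15
after ADD R2, 4: R2=0+4=4
after ADD R4, 2: R4=0+2=2
CMP R4, 8  (cmp 2,8)
JLT L1: taken
after LOAD R3, [R2]: R3=M[4]=5
after XOR R1, R3: R1=15^5=10
after LOAD R3, [R2]: R3=M[4]=5
after OR R1, R3: R1=10|5=15
after ADD R2, 4: R2=4+4=8
after ADD R4, 2: R4=2+2=4
CMP R4, 8  (cmp 4,8)
JLT L1: taken
after LOAD R3, [R2]: R3=M[8]=22
after XOR R1, R3: R1=15^22=25
after LOAD R3, [R2]: R3=M[8]=22
After step 23: R1 = 25.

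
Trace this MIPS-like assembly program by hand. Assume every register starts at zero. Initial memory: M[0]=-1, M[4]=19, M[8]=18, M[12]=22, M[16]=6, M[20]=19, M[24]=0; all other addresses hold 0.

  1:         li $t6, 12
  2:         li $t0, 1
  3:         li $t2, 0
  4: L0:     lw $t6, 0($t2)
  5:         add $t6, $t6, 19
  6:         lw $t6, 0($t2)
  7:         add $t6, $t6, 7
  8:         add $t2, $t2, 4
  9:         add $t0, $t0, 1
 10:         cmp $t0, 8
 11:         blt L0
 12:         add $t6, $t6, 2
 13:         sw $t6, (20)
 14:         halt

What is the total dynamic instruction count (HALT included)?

li $t6, 12 → $t6=12
li $t0, 1 → $t0=1
li $t2, 0 → $t2=0
lw $t6, 0($t2) → $t6=M[0]=-1
add $t6, $t6, 19 → $t6=(-1)+19=18
lw $t6, 0($t2) → $t6=M[0]=-1
add $t6, $t6, 7 → $t6=(-1)+7=6
add $t2, $t2, 4 → $t2=0+4=4
add $t0, $t0, 1 → $t0=1+1=2
cmp $t0, 8  (cmp 2,8)
blt L0: taken
lw $t6, 0($t2) → $t6=M[4]=19
add $t6, $t6, 19 → $t6=19+19=38
lw $t6, 0($t2) → $t6=M[4]=19
add $t6, $t6, 7 → $t6=19+7=26
add $t2, $t2, 4 → $t2=4+4=8
add $t0, $t0, 1 → $t0=2+1=3
cmp $t0, 8  (cmp 3,8)
blt L0: taken
lw $t6, 0($t2) → $t6=M[8]=18
add $t6, $t6, 19 → $t6=18+19=37
lw $t6, 0($t2) → $t6=M[8]=18
add $t6, $t6, 7 → $t6=18+7=25
add $t2, $t2, 4 → $t2=8+4=12
add $t0, $t0, 1 → $t0=3+1=4
cmp $t0, 8  (cmp 4,8)
blt L0: taken
lw $t6, 0($t2) → $t6=M[12]=22
add $t6, $t6, 19 → $t6=22+19=41
lw $t6, 0($t2) → $t6=M[12]=22
add $t6, $t6, 7 → $t6=22+7=29
add $t2, $t2, 4 → $t2=12+4=16
add $t0, $t0, 1 → $t0=4+1=5
cmp $t0, 8  (cmp 5,8)
blt L0: taken
lw $t6, 0($t2) → $t6=M[16]=6
add $t6, $t6, 19 → $t6=6+19=25
lw $t6, 0($t2) → $t6=M[16]=6
add $t6, $t6, 7 → $t6=6+7=13
add $t2, $t2, 4 → $t2=16+4=20
add $t0, $t0, 1 → $t0=5+1=6
cmp $t0, 8  (cmp 6,8)
blt L0: taken
lw $t6, 0($t2) → $t6=M[20]=19
add $t6, $t6, 19 → $t6=19+19=38
lw $t6, 0($t2) → $t6=M[20]=19
add $t6, $t6, 7 → $t6=19+7=26
add $t2, $t2, 4 → $t2=20+4=24
add $t0, $t0, 1 → $t0=6+1=7
cmp $t0, 8  (cmp 7,8)
blt L0: taken
lw $t6, 0($t2) → $t6=M[24]=0
add $t6, $t6, 19 → $t6=0+19=19
lw $t6, 0($t2) → $t6=M[24]=0
add $t6, $t6, 7 → $t6=0+7=7
add $t2, $t2, 4 → $t2=24+4=28
add $t0, $t0, 1 → $t0=7+1=8
cmp $t0, 8  (cmp 8,8)
blt L0: not taken
add $t6, $t6, 2 → $t6=7+2=9
sw $t6, (20) → M[20]=9
halt.
Total executed instructions: 62.

62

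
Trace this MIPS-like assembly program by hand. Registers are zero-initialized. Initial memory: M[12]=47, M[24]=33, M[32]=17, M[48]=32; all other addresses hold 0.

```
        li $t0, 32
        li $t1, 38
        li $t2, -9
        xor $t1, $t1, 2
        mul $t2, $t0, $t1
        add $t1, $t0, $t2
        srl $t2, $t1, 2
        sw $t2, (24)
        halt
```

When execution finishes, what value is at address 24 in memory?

li $t0, 32 → $t0=32
li $t1, 38 → $t1=38
li $t2, -9 → $t2=-9
xor $t1, $t1, 2 → $t1=38^2=36
mul $t2, $t0, $t1 → $t2=32*36=1152
add $t1, $t0, $t2 → $t1=32+1152=1184
srl $t2, $t1, 2 → $t2=1184>>2=296
sw $t2, (24) → M[24]=296
halt.

296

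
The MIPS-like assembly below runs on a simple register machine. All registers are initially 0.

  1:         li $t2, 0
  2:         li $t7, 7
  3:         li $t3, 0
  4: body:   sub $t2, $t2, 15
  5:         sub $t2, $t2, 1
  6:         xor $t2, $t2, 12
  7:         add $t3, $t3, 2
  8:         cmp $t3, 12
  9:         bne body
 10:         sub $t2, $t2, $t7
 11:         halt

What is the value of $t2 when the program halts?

-103

$t2=0
$t7=7
$t3=0
$t2=0-15=-15
$t2=(-15)-1=-16
$t2=(-16)^12=-4
$t3=0+2=2
cmp $t3, 12  (cmp 2,12)
bne body: taken
$t2=(-4)-15=-19
$t2=(-19)-1=-20
$t2=(-20)^12=-32
$t3=2+2=4
cmp $t3, 12  (cmp 4,12)
bne body: taken
$t2=(-32)-15=-47
$t2=(-47)-1=-48
$t2=(-48)^12=-36
$t3=4+2=6
cmp $t3, 12  (cmp 6,12)
bne body: taken
$t2=(-36)-15=-51
$t2=(-51)-1=-52
$t2=(-52)^12=-64
$t3=6+2=8
cmp $t3, 12  (cmp 8,12)
bne body: taken
$t2=(-64)-15=-79
$t2=(-79)-1=-80
$t2=(-80)^12=-68
$t3=8+2=10
cmp $t3, 12  (cmp 10,12)
bne body: taken
$t2=(-68)-15=-83
$t2=(-83)-1=-84
$t2=(-84)^12=-96
$t3=10+2=12
cmp $t3, 12  (cmp 12,12)
bne body: not taken
$t2=(-96)-7=-103
halt.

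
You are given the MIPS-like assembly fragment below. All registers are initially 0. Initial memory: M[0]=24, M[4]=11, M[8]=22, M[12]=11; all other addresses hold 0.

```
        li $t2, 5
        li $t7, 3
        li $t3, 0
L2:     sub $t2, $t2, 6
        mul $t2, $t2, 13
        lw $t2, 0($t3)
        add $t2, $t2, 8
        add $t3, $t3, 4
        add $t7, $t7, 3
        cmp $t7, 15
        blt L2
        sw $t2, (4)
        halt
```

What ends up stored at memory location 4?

19

li $t2, 5 → $t2=5
li $t7, 3 → $t7=3
li $t3, 0 → $t3=0
sub $t2, $t2, 6 → $t2=5-6=-1
mul $t2, $t2, 13 → $t2=(-1)*13=-13
lw $t2, 0($t3) → $t2=M[0]=24
add $t2, $t2, 8 → $t2=24+8=32
add $t3, $t3, 4 → $t3=0+4=4
add $t7, $t7, 3 → $t7=3+3=6
cmp $t7, 15  (cmp 6,15)
blt L2: taken
sub $t2, $t2, 6 → $t2=32-6=26
mul $t2, $t2, 13 → $t2=26*13=338
lw $t2, 0($t3) → $t2=M[4]=11
add $t2, $t2, 8 → $t2=11+8=19
add $t3, $t3, 4 → $t3=4+4=8
add $t7, $t7, 3 → $t7=6+3=9
cmp $t7, 15  (cmp 9,15)
blt L2: taken
sub $t2, $t2, 6 → $t2=19-6=13
mul $t2, $t2, 13 → $t2=13*13=169
lw $t2, 0($t3) → $t2=M[8]=22
add $t2, $t2, 8 → $t2=22+8=30
add $t3, $t3, 4 → $t3=8+4=12
add $t7, $t7, 3 → $t7=9+3=12
cmp $t7, 15  (cmp 12,15)
blt L2: taken
sub $t2, $t2, 6 → $t2=30-6=24
mul $t2, $t2, 13 → $t2=24*13=312
lw $t2, 0($t3) → $t2=M[12]=11
add $t2, $t2, 8 → $t2=11+8=19
add $t3, $t3, 4 → $t3=12+4=16
add $t7, $t7, 3 → $t7=12+3=15
cmp $t7, 15  (cmp 15,15)
blt L2: not taken
sw $t2, (4) → M[4]=19
halt.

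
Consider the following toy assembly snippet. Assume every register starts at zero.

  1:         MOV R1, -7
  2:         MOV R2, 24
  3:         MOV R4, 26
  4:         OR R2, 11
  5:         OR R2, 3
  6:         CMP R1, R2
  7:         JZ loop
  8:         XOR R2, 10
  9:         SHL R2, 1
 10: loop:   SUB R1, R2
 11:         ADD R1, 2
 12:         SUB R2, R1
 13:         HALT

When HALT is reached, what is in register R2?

MOV R1, -7 → R1=-7
MOV R2, 24 → R2=24
MOV R4, 26 → R4=26
OR R2, 11 → R2=24|11=27
OR R2, 3 → R2=27|3=27
CMP R1, R2  (cmp -7,27)
JZ loop: not taken
XOR R2, 10 → R2=27^10=17
SHL R2, 1 → R2=17<<1=34
SUB R1, R2 → R1=(-7)-34=-41
ADD R1, 2 → R1=(-41)+2=-39
SUB R2, R1 → R2=34-(-39)=73
halt.

73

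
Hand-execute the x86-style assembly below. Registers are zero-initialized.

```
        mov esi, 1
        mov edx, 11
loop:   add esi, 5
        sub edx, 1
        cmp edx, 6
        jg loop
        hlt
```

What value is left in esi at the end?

26

mov esi, 1 → esi=1
mov edx, 11 → edx=11
add esi, 5 → esi=1+5=6
sub edx, 1 → edx=11-1=10
cmp edx, 6  (cmp 10,6)
jg loop: taken
add esi, 5 → esi=6+5=11
sub edx, 1 → edx=10-1=9
cmp edx, 6  (cmp 9,6)
jg loop: taken
add esi, 5 → esi=11+5=16
sub edx, 1 → edx=9-1=8
cmp edx, 6  (cmp 8,6)
jg loop: taken
add esi, 5 → esi=16+5=21
sub edx, 1 → edx=8-1=7
cmp edx, 6  (cmp 7,6)
jg loop: taken
add esi, 5 → esi=21+5=26
sub edx, 1 → edx=7-1=6
cmp edx, 6  (cmp 6,6)
jg loop: not taken
halt.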